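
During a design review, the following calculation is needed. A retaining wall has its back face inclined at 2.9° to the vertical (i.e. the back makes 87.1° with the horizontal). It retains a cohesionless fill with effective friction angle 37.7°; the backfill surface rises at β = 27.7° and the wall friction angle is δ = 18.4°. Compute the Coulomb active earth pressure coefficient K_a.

K_a = sin²(α+φ) / [sin²α · sin(α−δ) · (1 + √{sin(φ+δ)sin(φ−β) / (sin(α−δ)sin(α+β))})²].
With α = 87.1°, φ = 37.7°, δ = 18.4°, β = 27.7°: K_a = 0.3635.

0.364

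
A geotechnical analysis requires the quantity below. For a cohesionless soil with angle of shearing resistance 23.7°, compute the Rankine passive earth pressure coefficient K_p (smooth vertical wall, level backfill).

2.34

K_p = (1 + sin φ)/(1 − sin φ) = tan²(45° + 23.7°/2) = 2.344.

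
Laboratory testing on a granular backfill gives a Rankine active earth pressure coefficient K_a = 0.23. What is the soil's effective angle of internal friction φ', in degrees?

K_a = tan²(45° − φ/2) ⇒ 45° − φ/2 = arctan(√0.23) = 25.62°.
φ = 2(45° − 25.62°) = 38.76°.

38.8°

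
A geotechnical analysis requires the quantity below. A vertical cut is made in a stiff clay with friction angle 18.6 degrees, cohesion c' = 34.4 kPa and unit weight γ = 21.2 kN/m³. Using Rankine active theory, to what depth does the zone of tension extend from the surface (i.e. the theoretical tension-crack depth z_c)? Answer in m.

K_a = tan²(45° − 18.6°/2) = 0.5163; √K_a = 0.7186.
The active pressure is zero where K_a γ z = 2c√K_a, so z_c = 2c/(γ√K_a) = 2×34.4/(21.2×0.7186) = 4.516 m.

4.52 m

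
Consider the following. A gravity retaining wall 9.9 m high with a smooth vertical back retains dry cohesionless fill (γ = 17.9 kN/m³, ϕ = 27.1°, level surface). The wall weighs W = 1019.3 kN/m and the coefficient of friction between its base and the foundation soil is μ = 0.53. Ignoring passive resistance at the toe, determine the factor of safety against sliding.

1.65

K_a = tan²(45° − 27.1°/2) = 0.3741.
P_a = ½K_aγH² = 0.5×0.3741×17.9×9.9² = 328.1 kN/m, acting at H/3 = 3.300 m above the base.
FS_sliding = μW / P_a = 0.53×1019.3 / 328.1 = 1.646.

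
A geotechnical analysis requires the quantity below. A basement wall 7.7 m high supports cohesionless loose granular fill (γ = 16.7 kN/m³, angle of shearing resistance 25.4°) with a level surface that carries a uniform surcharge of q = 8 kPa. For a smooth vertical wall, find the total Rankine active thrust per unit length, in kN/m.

222 kN/m

K_a = tan²(45° − φ/2) = 0.3996.
Soil triangle: ½ K_a γ H² = 0.5×0.3996×16.7×7.7² = 197.9 kN/m.
Surcharge rectangle: K_a q H = 0.3996×8×7.7 = 24.62 kN/m.
Total = 197.9 + 24.62 = 222.5 kN/m.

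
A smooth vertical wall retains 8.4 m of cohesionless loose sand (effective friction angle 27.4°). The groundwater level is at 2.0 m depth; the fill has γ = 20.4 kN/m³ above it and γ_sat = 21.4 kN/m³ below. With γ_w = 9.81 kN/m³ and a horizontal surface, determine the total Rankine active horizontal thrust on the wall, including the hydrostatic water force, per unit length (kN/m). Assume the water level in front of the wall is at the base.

400 kN/m

K_a = tan²(45° − φ/2) = 0.3697.
γ' = 21.4 − 9.81 = 11.59 kN/m³. Depth below WT = 6.4 m.
σ'_h at WT = K_a γ d_w = 15.08 kPa; at base = 15.08 + K_a γ' × 6.4 = 42.50 kPa.
P₁ (0–2.0 m) = ½×15.08×2.0 = 15.08. P₂ (2.0–8.4 m) = ½(15.08+42.50)×6.4 = 184.3.
P_w = ½ γ_w h₂² = 0.5×9.81×6.4² = 200.9. Total = 15.08+184.3+200.9 = 400.3 kN/m.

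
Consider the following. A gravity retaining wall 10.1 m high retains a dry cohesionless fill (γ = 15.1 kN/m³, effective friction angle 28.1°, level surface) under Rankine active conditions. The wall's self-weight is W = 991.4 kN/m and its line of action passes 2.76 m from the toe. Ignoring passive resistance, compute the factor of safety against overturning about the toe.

K_a = tan²(45° − 28.1°/2) = 0.3596.
P_a = ½K_aγH² = 0.5×0.3596×15.1×10.1² = 277.0 kN/m, acting at H/3 = 3.367 m above the base.
Overturning moment M_o = P_a × H/3 = 277.0 × 3.367 = 932.4.
Resisting moment M_r = W × 2.76 = 991.4 × 2.76 = 2736.
FS_overturning = M_r/M_o = 2736/932.4 = 2.935.

2.93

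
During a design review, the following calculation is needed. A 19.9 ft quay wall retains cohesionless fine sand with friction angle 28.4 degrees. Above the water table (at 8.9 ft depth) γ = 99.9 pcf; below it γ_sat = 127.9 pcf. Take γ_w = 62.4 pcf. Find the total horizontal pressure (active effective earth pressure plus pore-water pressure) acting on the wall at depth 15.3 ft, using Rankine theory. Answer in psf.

K_a = (1 − sin φ)/(1 + sin φ) = 0.3554.
γ' = 127.9 − 62.4 = 65.50 pcf.
Effective vertical stress at 15.3 ft: σ'_v = 99.9×8.9 + 65.50×6.40 = 1308 psf.
σ'_h = K_a σ'_v = 0.3554 × 1308 = 464.9 psf; u = γ_w × 6.40 = 399.4 psf.
Total σ_h = 464.9 + 399.4 = 864.3 psf.

864 psf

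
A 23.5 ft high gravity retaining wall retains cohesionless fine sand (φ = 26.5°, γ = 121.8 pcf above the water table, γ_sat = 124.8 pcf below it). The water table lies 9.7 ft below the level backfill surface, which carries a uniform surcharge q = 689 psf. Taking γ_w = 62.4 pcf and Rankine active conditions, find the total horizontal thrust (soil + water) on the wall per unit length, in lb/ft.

22900 lb/ft

K_a = tan²(45° − φ/2) = 0.3829.
γ' = 124.8 − 62.4 = 62.40 pcf. h₂ = H − d_w = 13.8 ft.
σ'_h: at surface K_a·q = 263.8; at WT K_a(q+γd_w) = 716.3; at base K_a(q+γd_w+γ'h₂) = 1046 psf.
P₁ = ½(263.8+716.3)×9.7 = 4754; P₂ = ½(716.3+1046)×13.8 = 12160; P_w = ½γ_w h₂² = 5942.
Total = 4754+12160+5942 = 22860 lb/ft.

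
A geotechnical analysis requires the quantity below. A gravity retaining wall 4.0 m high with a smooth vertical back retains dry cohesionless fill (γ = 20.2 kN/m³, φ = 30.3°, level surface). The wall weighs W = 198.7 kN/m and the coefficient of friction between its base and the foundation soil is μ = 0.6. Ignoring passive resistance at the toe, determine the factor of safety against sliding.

2.24

K_a = tan²(45° − 30.3°/2) = 0.3293.
P_a = ½K_aγH² = 0.5×0.3293×20.2×4.0² = 53.22 kN/m, acting at H/3 = 1.333 m above the base.
FS_sliding = μW / P_a = 0.6×198.7 / 53.22 = 2.240.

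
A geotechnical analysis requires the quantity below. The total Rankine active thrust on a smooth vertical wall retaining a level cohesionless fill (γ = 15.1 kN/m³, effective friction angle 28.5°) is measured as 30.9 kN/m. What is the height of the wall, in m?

3.40 m

K_a = 0.3540. P_a = ½ K_a γ H² ⇒ H = √(2P_a/(K_a γ)).
H = √(2×30.9/(0.3540×15.1)) = 3.400 m.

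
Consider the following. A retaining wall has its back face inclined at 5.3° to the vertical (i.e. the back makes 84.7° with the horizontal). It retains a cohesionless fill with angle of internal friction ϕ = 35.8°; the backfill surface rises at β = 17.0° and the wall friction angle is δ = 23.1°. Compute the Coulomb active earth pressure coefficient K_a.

K_a = sin²(α+φ) / [sin²α · sin(α−δ) · (1 + √{sin(φ+δ)sin(φ−β) / (sin(α−δ)sin(α+β))})²].
With α = 84.7°, φ = 35.8°, δ = 23.1°, β = 17.0°: K_a = 0.3471.

0.347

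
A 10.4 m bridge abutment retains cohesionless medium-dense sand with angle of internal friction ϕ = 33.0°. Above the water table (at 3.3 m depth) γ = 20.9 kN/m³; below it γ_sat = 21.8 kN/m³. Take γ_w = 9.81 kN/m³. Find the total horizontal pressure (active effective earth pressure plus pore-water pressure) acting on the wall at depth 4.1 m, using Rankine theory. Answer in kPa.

K_a = (1 − sin φ)/(1 + sin φ) = 0.2948.
γ' = 21.8 − 9.81 = 11.99 kN/m³.
Effective vertical stress at 4.1 m: σ'_v = 20.9×3.3 + 11.99×0.800 = 78.56 kPa.
σ'_h = K_a σ'_v = 0.2948 × 78.56 = 23.16 kPa; u = γ_w × 0.800 = 7.848 kPa.
Total σ_h = 23.16 + 7.848 = 31.01 kPa.

31.0 kPa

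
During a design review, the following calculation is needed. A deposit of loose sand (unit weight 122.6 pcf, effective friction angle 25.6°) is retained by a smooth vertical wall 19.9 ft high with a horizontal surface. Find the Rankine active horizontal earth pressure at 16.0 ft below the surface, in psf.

K_a = (1 − sin φ)/(1 + sin φ) = 0.3966.
σ_h = K_a γ z = 0.3966 × 122.6 × 16.0 = 777.9 psf.

778 psf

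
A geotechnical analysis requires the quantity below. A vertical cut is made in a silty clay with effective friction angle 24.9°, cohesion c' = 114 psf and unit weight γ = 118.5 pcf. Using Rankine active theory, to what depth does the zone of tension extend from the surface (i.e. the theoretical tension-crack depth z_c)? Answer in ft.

3.01 ft

K_a = tan²(45° − 24.9°/2) = 0.4074; √K_a = 0.6383.
The active pressure is zero where K_a γ z = 2c√K_a, so z_c = 2c/(γ√K_a) = 2×114/(118.5×0.6383) = 3.014 ft.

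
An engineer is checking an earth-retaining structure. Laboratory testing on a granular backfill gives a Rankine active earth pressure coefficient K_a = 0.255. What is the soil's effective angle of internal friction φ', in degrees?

36.4°

K_a = tan²(45° − φ/2) ⇒ 45° − φ/2 = arctan(√0.255) = 26.79°.
φ = 2(45° − 26.79°) = 36.41°.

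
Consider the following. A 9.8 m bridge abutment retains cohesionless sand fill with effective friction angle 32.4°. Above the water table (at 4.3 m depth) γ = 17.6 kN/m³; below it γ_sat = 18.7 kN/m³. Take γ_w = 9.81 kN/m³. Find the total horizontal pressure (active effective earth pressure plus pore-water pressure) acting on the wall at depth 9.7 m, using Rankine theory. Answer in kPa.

K_a = (1 − sin φ)/(1 + sin φ) = 0.3022.
γ' = 18.7 − 9.81 = 8.890 kN/m³.
Effective vertical stress at 9.7 m: σ'_v = 17.6×4.3 + 8.890×5.40 = 123.7 kPa.
σ'_h = K_a σ'_v = 0.3022 × 123.7 = 37.38 kPa; u = γ_w × 5.40 = 52.97 kPa.
Total σ_h = 37.38 + 52.97 = 90.36 kPa.

90.4 kPa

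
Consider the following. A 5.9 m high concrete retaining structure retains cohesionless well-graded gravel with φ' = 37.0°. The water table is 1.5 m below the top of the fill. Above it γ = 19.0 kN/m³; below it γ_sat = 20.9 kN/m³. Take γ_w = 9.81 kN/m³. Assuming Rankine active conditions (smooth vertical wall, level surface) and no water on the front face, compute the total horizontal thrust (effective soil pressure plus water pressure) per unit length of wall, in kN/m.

K_a = tan²(45° − φ/2) = 0.2486.
γ' = 20.9 − 9.81 = 11.09 kN/m³. Depth below WT = 4.4 m.
σ'_h at WT = K_a γ d_w = 7.085 kPa; at base = 7.085 + K_a γ' × 4.4 = 19.21 kPa.
P₁ (0–1.5 m) = ½×7.085×1.5 = 5.313. P₂ (1.5–5.9 m) = ½(7.085+19.21)×4.4 = 57.86.
P_w = ½ γ_w h₂² = 0.5×9.81×4.4² = 94.96. Total = 5.313+57.86+94.96 = 158.1 kN/m.

158 kN/m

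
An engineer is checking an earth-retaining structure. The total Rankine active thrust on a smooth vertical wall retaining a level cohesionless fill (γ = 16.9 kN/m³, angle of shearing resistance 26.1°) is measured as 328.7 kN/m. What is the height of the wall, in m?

10.0 m

K_a = 0.3889. P_a = ½ K_a γ H² ⇒ H = √(2P_a/(K_a γ)).
H = √(2×328.7/(0.3889×16.9)) = 10.00 m.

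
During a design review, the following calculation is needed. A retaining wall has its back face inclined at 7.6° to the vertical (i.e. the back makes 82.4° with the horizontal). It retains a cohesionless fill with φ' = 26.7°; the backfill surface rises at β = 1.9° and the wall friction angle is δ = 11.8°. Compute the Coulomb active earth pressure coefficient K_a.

0.413

K_a = sin²(α+φ) / [sin²α · sin(α−δ) · (1 + √{sin(φ+δ)sin(φ−β) / (sin(α−δ)sin(α+β))})²].
With α = 82.4°, φ = 26.7°, δ = 11.8°, β = 1.9°: K_a = 0.4130.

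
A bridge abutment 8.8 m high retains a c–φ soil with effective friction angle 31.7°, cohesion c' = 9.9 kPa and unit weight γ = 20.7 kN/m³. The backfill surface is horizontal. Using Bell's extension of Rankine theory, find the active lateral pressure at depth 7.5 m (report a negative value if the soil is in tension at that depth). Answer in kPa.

37.3 kPa

K_a = (1 − sin φ)/(1 + sin φ) = 0.3111.
σ_a = K_a γ z − 2c√K_a = 0.3111×20.7×7.5 − 2×9.9×0.5577 = 37.25 kPa.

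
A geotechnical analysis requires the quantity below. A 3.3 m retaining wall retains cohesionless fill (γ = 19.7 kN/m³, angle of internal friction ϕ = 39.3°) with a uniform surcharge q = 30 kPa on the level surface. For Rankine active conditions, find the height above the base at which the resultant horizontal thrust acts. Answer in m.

K_a = 0.2245.
Triangular part P₁ = ½K_aγH² = 24.08 at H/3 = 1.100 m; rectangular part P₂ = K_a q H = 22.22 at H/2 = 1.650 m.
ȳ = (P₁·1.100 + P₂·1.650)/(P₁+P₂) = 1.364 m.

1.36 m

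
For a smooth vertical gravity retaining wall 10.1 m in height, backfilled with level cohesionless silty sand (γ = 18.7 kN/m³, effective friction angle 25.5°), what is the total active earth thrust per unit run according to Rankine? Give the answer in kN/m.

K_a = tan²(45° − φ/2) = 0.3981.
P_a = ½ K_a γ H² = 0.5 × 0.3981 × 18.7 × 10.1² = 379.7 kN/m.

380 kN/m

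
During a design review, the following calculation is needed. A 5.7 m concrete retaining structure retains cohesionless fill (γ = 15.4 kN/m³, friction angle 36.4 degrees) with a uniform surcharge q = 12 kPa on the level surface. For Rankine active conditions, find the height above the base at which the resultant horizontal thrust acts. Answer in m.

2.10 m

K_a = 0.2552.
Triangular part P₁ = ½K_aγH² = 63.83 at H/3 = 1.900 m; rectangular part P₂ = K_a q H = 17.45 at H/2 = 2.850 m.
ȳ = (P₁·1.900 + P₂·2.850)/(P₁+P₂) = 2.104 m.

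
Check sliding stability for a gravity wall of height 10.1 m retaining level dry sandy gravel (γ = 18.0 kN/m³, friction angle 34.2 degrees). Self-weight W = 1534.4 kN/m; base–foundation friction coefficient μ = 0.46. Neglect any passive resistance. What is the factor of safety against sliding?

2.74

K_a = tan²(45° − 34.2°/2) = 0.2803.
P_a = ½K_aγH² = 0.5×0.2803×18.0×10.1² = 257.4 kN/m, acting at H/3 = 3.367 m above the base.
FS_sliding = μW / P_a = 0.46×1534.4 / 257.4 = 2.742.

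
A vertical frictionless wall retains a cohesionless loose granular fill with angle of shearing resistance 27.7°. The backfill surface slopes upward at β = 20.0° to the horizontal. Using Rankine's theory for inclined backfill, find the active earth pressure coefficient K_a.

0.468

K_a = cos β · (cos β − √(cos²β − cos²φ)) / (cos β + √(cos²β − cos²φ)).
cos β = 0.9397, cos φ = 0.8854, √(cos²β − cos²φ) = 0.3148.
K_a = 0.9397 × (0.9397 − 0.3148)/(0.9397 + 0.3148) = 0.4681.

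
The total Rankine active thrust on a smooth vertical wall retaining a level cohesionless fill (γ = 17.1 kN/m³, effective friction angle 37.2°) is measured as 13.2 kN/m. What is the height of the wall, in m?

2.50 m

K_a = 0.2464. P_a = ½ K_a γ H² ⇒ H = √(2P_a/(K_a γ)).
H = √(2×13.2/(0.2464×17.1)) = 2.503 m.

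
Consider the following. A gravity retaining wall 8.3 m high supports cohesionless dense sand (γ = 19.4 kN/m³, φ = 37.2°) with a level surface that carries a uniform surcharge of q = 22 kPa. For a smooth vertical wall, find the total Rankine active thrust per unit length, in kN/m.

210 kN/m

K_a = tan²(45° − φ/2) = 0.2464.
Soil triangle: ½ K_a γ H² = 0.5×0.2464×19.4×8.3² = 164.7 kN/m.
Surcharge rectangle: K_a q H = 0.2464×22×8.3 = 45.00 kN/m.
Total = 164.7 + 45.00 = 209.7 kN/m.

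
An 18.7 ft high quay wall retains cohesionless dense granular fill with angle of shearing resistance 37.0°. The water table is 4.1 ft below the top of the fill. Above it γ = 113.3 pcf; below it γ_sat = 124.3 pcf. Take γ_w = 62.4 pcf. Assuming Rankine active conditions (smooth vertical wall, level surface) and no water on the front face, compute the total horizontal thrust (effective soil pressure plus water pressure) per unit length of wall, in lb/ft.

10200 lb/ft

K_a = tan²(45° − φ/2) = 0.2486.
γ' = 124.3 − 62.4 = 61.90 pcf. Depth below WT = 14.6 ft.
σ'_h at WT = K_a γ d_w = 115.5 psf; at base = 115.5 + K_a γ' × 14.6 = 340.1 psf.
P₁ (0–4.1 ft) = ½×115.5×4.1 = 236.7. P₂ (4.1–18.7 ft) = ½(115.5+340.1)×14.6 = 3326.
P_w = ½ γ_w h₂² = 0.5×62.4×14.6² = 6651. Total = 236.7+3326+6651 = 10210 lb/ft.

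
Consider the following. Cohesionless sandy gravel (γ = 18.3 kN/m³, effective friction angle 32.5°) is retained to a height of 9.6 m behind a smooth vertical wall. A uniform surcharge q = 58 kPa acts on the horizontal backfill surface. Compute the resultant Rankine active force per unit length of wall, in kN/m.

K_a = tan²(45° − φ/2) = 0.3010.
Soil triangle: ½ K_a γ H² = 0.5×0.3010×18.3×9.6² = 253.8 kN/m.
Surcharge rectangle: K_a q H = 0.3010×58×9.6 = 167.6 kN/m.
Total = 253.8 + 167.6 = 421.4 kN/m.

421 kN/m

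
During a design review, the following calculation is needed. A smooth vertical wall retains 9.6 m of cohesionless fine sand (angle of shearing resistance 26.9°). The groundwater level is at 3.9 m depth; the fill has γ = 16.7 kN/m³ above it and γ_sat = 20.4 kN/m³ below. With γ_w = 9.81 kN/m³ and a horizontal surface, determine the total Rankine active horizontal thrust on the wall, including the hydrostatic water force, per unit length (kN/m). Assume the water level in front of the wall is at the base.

412 kN/m

K_a = tan²(45° − φ/2) = 0.3770.
γ' = 20.4 − 9.81 = 10.59 kN/m³. Depth below WT = 5.7 m.
σ'_h at WT = K_a γ d_w = 24.55 kPa; at base = 24.55 + K_a γ' × 5.7 = 47.31 kPa.
P₁ (0–3.9 m) = ½×24.55×3.9 = 47.88. P₂ (3.9–9.6 m) = ½(24.55+47.31)×5.7 = 204.8.
P_w = ½ γ_w h₂² = 0.5×9.81×5.7² = 159.4. Total = 47.88+204.8+159.4 = 412.1 kN/m.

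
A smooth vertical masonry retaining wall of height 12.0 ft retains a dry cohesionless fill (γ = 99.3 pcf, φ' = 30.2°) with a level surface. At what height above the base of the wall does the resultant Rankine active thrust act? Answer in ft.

K_a = 0.3307.
The pressure distribution is triangular, so the resultant acts at H/3 above the base = 12.0/3 = 4.000 ft.

4.00 ft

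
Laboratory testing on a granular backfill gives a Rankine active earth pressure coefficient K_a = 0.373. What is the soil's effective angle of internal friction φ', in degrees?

27.2°

K_a = tan²(45° − φ/2) ⇒ 45° − φ/2 = arctan(√0.373) = 31.41°.
φ = 2(45° − 31.41°) = 27.17°.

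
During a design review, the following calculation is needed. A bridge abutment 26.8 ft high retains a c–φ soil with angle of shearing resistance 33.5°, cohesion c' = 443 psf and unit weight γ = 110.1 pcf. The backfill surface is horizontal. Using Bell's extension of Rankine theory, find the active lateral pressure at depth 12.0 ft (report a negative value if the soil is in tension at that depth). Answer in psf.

K_a = (1 − sin φ)/(1 + sin φ) = 0.2887.
σ_a = K_a γ z − 2c√K_a = 0.2887×110.1×12.0 − 2×443×0.5373 = -94.62 psf.

-94.6 psf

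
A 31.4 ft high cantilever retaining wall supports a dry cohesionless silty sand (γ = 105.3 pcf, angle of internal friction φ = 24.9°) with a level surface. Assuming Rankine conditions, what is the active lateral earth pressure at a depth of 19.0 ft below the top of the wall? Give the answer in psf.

815 psf

K_a = (1 − sin φ)/(1 + sin φ) = 0.4074.
σ_h = K_a γ z = 0.4074 × 105.3 × 19.0 = 815.1 psf.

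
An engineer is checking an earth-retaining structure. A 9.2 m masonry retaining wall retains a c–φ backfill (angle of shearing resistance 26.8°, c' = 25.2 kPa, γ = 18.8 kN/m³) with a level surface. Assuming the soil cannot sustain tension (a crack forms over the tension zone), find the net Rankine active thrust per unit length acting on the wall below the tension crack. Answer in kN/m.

K_a = 0.3785; √K_a = 0.6152.
Tension-crack depth z_c = 2c/(γ√K_a) = 2×25.2/(18.8×0.6152) = 4.358 m.
σ_a at base = K_a γ H − 2c√K_a = 0.3785×18.8×9.2 − 2×25.2×0.6152 = 34.45 kPa.
P_a = ½ × 34.45 × (H − z_c) = 0.5×34.45×4.842 = 83.42 kN/m.

83.4 kN/m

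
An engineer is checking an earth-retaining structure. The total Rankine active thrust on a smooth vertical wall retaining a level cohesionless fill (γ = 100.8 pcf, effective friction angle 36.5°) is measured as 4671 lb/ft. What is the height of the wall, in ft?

19.1 ft

K_a = 0.2541. P_a = ½ K_a γ H² ⇒ H = √(2P_a/(K_a γ)).
H = √(2×4671/(0.2541×100.8)) = 19.10 ft.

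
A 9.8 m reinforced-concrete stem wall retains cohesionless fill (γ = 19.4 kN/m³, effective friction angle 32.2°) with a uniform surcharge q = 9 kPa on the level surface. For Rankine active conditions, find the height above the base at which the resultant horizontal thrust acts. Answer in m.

K_a = 0.3047.
Triangular part P₁ = ½K_aγH² = 283.9 at H/3 = 3.267 m; rectangular part P₂ = K_a q H = 26.88 at H/2 = 4.900 m.
ȳ = (P₁·3.267 + P₂·4.900)/(P₁+P₂) = 3.408 m.

3.41 m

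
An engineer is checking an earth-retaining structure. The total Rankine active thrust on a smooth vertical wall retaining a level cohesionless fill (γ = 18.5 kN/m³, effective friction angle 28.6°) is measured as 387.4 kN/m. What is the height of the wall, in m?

K_a = 0.3525. P_a = ½ K_a γ H² ⇒ H = √(2P_a/(K_a γ)).
H = √(2×387.4/(0.3525×18.5)) = 10.90 m.

10.9 m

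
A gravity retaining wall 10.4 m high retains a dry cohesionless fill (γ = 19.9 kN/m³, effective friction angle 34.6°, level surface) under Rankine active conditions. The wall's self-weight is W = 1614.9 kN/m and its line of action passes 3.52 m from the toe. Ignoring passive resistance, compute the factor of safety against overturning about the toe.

K_a = tan²(45° − 34.6°/2) = 0.2756.
P_a = ½K_aγH² = 0.5×0.2756×19.9×10.4² = 296.6 kN/m, acting at H/3 = 3.467 m above the base.
Overturning moment M_o = P_a × H/3 = 296.6 × 3.467 = 1028.
Resisting moment M_r = W × 3.52 = 1614.9 × 3.52 = 5684.
FS_overturning = M_r/M_o = 5684/1028 = 5.528.

5.53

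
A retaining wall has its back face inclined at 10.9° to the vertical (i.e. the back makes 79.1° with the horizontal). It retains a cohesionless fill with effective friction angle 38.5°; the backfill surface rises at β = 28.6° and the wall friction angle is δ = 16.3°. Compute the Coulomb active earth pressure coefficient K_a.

0.462

K_a = sin²(α+φ) / [sin²α · sin(α−δ) · (1 + √{sin(φ+δ)sin(φ−β) / (sin(α−δ)sin(α+β))})²].
With α = 79.1°, φ = 38.5°, δ = 16.3°, β = 28.6°: K_a = 0.4625.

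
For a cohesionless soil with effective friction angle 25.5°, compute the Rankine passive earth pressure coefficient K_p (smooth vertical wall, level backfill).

2.51

K_p = (1 + sin φ)/(1 − sin φ) = tan²(45° + 25.5°/2) = 2.512.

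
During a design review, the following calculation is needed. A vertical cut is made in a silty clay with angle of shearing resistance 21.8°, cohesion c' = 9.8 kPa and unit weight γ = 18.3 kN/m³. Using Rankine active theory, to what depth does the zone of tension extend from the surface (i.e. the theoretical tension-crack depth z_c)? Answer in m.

K_a = tan²(45° − 21.8°/2) = 0.4584; √K_a = 0.6771.
The active pressure is zero where K_a γ z = 2c√K_a, so z_c = 2c/(γ√K_a) = 2×9.8/(18.3×0.6771) = 1.582 m.

1.58 m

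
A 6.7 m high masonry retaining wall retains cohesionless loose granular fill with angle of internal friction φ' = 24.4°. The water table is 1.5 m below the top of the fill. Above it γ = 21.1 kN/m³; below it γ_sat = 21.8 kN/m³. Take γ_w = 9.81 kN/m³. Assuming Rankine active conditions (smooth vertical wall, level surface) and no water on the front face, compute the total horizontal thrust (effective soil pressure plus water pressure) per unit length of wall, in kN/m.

K_a = tan²(45° − φ/2) = 0.4153.
γ' = 21.8 − 9.81 = 11.99 kN/m³. Depth below WT = 5.2 m.
σ'_h at WT = K_a γ d_w = 13.14 kPa; at base = 13.14 + K_a γ' × 5.2 = 39.04 kPa.
P₁ (0–1.5 m) = ½×13.14×1.5 = 9.859. P₂ (1.5–6.7 m) = ½(13.14+39.04)×5.2 = 135.7.
P_w = ½ γ_w h₂² = 0.5×9.81×5.2² = 132.6. Total = 9.859+135.7+132.6 = 278.2 kN/m.

278 kN/m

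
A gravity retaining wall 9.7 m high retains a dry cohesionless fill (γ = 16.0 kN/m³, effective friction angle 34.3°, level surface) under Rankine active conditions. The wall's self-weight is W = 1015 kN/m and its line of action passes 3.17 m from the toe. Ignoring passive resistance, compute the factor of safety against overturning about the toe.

K_a = tan²(45° − 34.3°/2) = 0.2792.
P_a = ½K_aγH² = 0.5×0.2792×16.0×9.7² = 210.1 kN/m, acting at H/3 = 3.233 m above the base.
Overturning moment M_o = P_a × H/3 = 210.1 × 3.233 = 679.4.
Resisting moment M_r = W × 3.17 = 1015 × 3.17 = 3218.
FS_overturning = M_r/M_o = 3218/679.4 = 4.736.

4.74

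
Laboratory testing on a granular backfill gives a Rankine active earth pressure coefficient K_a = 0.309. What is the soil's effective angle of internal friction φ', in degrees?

31.9°

K_a = tan²(45° − φ/2) ⇒ 45° − φ/2 = arctan(√0.309) = 29.07°.
φ = 2(45° − 29.07°) = 31.86°.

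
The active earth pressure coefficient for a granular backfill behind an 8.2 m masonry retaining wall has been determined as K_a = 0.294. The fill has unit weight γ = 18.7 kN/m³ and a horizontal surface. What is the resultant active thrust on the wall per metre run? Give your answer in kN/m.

185 kN/m

P = ½ K_a γ H² = 0.5 × 0.294 × 18.7 × 8.2² = 184.8 kN/m.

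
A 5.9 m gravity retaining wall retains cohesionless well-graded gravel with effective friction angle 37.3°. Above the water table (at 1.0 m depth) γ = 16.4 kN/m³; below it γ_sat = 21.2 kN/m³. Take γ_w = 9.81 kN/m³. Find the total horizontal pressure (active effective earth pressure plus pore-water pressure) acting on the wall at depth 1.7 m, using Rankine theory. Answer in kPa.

K_a = (1 − sin φ)/(1 + sin φ) = 0.2453.
γ' = 21.2 − 9.81 = 11.39 kN/m³.
Effective vertical stress at 1.7 m: σ'_v = 16.4×1.0 + 11.39×0.700 = 24.37 kPa.
σ'_h = K_a σ'_v = 0.2453 × 24.37 = 5.980 kPa; u = γ_w × 0.700 = 6.867 kPa.
Total σ_h = 5.980 + 6.867 = 12.85 kPa.

12.8 kPa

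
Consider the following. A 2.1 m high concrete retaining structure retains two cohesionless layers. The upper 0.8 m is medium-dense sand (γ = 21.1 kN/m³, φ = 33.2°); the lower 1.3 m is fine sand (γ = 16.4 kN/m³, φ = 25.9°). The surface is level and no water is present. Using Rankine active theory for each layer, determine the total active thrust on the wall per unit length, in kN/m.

16.0 kN/m

K_a1 = tan²(45°−33.2°/2) = 0.2924; K_a2 = tan²(45°−25.9°/2) = 0.3920.
Layer 1: σ at base = K_a1 γ₁ h₁ = 4.935 kPa; P₁ = ½×4.935×0.8 = 1.974.
Layer 2: σ_v at top = γ₁h₁ = 16.88; σ_h top = K_a2×16.88 = 6.617; σ_h base = K_a2×(16.88+16.4×1.3) = 14.97.
P₂ = ½(6.617+14.97)×1.3 = 14.03. Total P_a = 1.974+14.03 = 16.01 kN/m.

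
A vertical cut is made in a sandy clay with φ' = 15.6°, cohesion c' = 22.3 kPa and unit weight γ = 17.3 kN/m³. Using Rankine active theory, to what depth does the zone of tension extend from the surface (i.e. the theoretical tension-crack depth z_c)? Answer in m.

K_a = tan²(45° − 15.6°/2) = 0.5761; √K_a = 0.7590.
The active pressure is zero where K_a γ z = 2c√K_a, so z_c = 2c/(γ√K_a) = 2×22.3/(17.3×0.7590) = 3.396 m.

3.40 m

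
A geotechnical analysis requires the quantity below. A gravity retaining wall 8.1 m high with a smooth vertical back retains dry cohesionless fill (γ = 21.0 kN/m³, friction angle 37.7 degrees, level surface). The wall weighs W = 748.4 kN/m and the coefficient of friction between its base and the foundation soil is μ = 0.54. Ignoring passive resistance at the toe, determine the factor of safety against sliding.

K_a = tan²(45° − 37.7°/2) = 0.2411.
P_a = ½K_aγH² = 0.5×0.2411×21.0×8.1² = 166.1 kN/m, acting at H/3 = 2.700 m above the base.
FS_sliding = μW / P_a = 0.54×748.4 / 166.1 = 2.434.

2.43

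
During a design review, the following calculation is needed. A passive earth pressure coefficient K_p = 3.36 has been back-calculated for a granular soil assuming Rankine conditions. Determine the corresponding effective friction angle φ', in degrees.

K_p = (1+sin φ)/(1−sin φ) ⇒ sin φ = (K_p − 1)/(K_p + 1) = 0.5413.
φ = arcsin(0.5413) = 32.77°.

32.8°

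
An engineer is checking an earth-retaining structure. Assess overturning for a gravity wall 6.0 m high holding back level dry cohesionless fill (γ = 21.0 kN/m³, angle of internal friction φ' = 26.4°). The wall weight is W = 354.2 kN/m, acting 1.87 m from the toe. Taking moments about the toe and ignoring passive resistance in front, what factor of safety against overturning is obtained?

2.28

K_a = tan²(45° − 26.4°/2) = 0.3844.
P_a = ½K_aγH² = 0.5×0.3844×21.0×6.0² = 145.3 kN/m, acting at H/3 = 2.000 m above the base.
Overturning moment M_o = P_a × H/3 = 145.3 × 2.000 = 290.6.
Resisting moment M_r = W × 1.87 = 354.2 × 1.87 = 662.4.
FS_overturning = M_r/M_o = 662.4/290.6 = 2.279.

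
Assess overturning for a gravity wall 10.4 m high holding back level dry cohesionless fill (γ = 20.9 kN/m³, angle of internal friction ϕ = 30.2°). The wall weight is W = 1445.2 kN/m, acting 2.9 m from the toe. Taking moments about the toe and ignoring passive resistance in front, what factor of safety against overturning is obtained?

3.23

K_a = tan²(45° − 30.2°/2) = 0.3307.
P_a = ½K_aγH² = 0.5×0.3307×20.9×10.4² = 373.7 kN/m, acting at H/3 = 3.467 m above the base.
Overturning moment M_o = P_a × H/3 = 373.7 × 3.467 = 1296.
Resisting moment M_r = W × 2.9 = 1445.2 × 2.9 = 4191.
FS_overturning = M_r/M_o = 4191/1296 = 3.235.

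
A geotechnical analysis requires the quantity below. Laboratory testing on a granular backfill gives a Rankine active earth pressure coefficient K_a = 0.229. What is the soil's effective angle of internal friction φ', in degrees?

38.9°

K_a = tan²(45° − φ/2) ⇒ 45° − φ/2 = arctan(√0.229) = 25.57°.
φ = 2(45° − 25.57°) = 38.85°.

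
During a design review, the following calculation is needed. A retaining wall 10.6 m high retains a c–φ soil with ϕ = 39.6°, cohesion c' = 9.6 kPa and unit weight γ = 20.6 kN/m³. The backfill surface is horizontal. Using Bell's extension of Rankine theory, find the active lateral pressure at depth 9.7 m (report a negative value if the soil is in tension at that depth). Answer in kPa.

35.2 kPa

K_a = (1 − sin φ)/(1 + sin φ) = 0.2214.
σ_a = K_a γ z − 2c√K_a = 0.2214×20.6×9.7 − 2×9.6×0.4706 = 35.21 kPa.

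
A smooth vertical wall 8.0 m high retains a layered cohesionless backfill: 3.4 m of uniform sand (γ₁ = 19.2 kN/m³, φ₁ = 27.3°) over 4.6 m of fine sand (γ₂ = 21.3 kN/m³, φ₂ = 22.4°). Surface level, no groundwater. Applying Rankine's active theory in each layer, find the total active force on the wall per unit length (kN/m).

K_a1 = tan²(45°−27.3°/2) = 0.3711; K_a2 = tan²(45°−22.4°/2) = 0.4482.
Layer 1: σ at base = K_a1 γ₁ h₁ = 24.23 kPa; P₁ = ½×24.23×3.4 = 41.19.
Layer 2: σ_v at top = γ₁h₁ = 65.28; σ_h top = K_a2×65.28 = 29.26; σ_h base = K_a2×(65.28+21.3×4.6) = 73.17.
P₂ = ½(29.26+73.17)×4.6 = 235.6. Total P_a = 41.19+235.6 = 276.8 kN/m.

277 kN/m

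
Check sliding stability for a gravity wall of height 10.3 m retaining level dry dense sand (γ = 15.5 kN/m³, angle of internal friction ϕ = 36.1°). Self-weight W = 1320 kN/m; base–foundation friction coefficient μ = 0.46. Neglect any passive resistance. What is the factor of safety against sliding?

2.86

K_a = tan²(45° − 36.1°/2) = 0.2585.
P_a = ½K_aγH² = 0.5×0.2585×15.5×10.3² = 212.5 kN/m, acting at H/3 = 3.433 m above the base.
FS_sliding = μW / P_a = 0.46×1320 / 212.5 = 2.857.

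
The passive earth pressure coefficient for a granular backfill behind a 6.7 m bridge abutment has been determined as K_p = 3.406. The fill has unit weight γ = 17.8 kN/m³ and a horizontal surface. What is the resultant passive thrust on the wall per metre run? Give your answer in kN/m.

1360 kN/m

P = ½ K_p γ H² = 0.5 × 3.406 × 17.8 × 6.7² = 1361 kN/m.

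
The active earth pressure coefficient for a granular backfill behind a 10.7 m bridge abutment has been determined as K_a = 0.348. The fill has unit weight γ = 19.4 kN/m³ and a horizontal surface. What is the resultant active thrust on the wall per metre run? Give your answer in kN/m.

386 kN/m

P = ½ K_a γ H² = 0.5 × 0.348 × 19.4 × 10.7² = 386.5 kN/m.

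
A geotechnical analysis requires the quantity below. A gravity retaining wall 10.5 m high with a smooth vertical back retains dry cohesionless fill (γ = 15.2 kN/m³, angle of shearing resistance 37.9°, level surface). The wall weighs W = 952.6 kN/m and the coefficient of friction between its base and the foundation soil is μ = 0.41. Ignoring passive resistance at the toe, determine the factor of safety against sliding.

1.95

K_a = tan²(45° − 37.9°/2) = 0.2389.
P_a = ½K_aγH² = 0.5×0.2389×15.2×10.5² = 200.2 kN/m, acting at H/3 = 3.500 m above the base.
FS_sliding = μW / P_a = 0.41×952.6 / 200.2 = 1.951.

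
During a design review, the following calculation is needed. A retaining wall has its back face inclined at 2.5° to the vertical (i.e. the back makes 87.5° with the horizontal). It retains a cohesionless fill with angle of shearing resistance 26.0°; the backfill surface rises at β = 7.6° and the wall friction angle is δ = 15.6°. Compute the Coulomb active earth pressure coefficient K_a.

0.410

K_a = sin²(α+φ) / [sin²α · sin(α−δ) · (1 + √{sin(φ+δ)sin(φ−β) / (sin(α−δ)sin(α+β))})²].
With α = 87.5°, φ = 26.0°, δ = 15.6°, β = 7.6°: K_a = 0.4100.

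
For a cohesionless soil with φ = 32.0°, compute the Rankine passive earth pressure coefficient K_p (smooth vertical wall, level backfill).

K_p = (1 + sin φ)/(1 − sin φ) = tan²(45° + 32.0°/2) = 3.255.

3.25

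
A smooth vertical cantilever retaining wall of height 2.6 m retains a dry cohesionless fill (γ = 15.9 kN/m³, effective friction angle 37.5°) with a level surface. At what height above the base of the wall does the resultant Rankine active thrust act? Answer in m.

0.867 m

K_a = 0.2432.
The pressure distribution is triangular, so the resultant acts at H/3 above the base = 2.6/3 = 0.8667 m.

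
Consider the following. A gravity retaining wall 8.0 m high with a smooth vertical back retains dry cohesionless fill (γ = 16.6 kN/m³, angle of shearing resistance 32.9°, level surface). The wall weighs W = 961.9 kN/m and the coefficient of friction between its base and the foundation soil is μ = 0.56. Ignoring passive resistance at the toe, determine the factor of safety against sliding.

3.43

K_a = tan²(45° − 32.9°/2) = 0.2960.
P_a = ½K_aγH² = 0.5×0.2960×16.6×8.0² = 157.3 kN/m, acting at H/3 = 2.667 m above the base.
FS_sliding = μW / P_a = 0.56×961.9 / 157.3 = 3.426.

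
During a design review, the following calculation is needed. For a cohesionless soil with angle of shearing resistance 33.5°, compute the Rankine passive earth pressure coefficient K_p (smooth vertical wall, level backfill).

3.46

K_p = (1 + sin φ)/(1 − sin φ) = tan²(45° + 33.5°/2) = 3.464.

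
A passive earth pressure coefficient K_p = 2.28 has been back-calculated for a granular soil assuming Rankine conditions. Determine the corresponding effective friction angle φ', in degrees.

23.0°

K_p = (1+sin φ)/(1−sin φ) ⇒ sin φ = (K_p − 1)/(K_p + 1) = 0.3902.
φ = arcsin(0.3902) = 22.97°.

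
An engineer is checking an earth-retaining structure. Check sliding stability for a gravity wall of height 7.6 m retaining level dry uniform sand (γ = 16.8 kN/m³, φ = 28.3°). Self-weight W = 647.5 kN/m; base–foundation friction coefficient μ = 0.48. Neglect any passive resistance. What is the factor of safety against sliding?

1.80

K_a = tan²(45° − 28.3°/2) = 0.3568.
P_a = ½K_aγH² = 0.5×0.3568×16.8×7.6² = 173.1 kN/m, acting at H/3 = 2.533 m above the base.
FS_sliding = μW / P_a = 0.48×647.5 / 173.1 = 1.795.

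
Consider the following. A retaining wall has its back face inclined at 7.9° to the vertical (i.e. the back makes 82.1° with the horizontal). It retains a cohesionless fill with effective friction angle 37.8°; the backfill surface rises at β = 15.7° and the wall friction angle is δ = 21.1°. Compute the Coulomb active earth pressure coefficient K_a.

0.338

K_a = sin²(α+φ) / [sin²α · sin(α−δ) · (1 + √{sin(φ+δ)sin(φ−β) / (sin(α−δ)sin(α+β))})²].
With α = 82.1°, φ = 37.8°, δ = 21.1°, β = 15.7°: K_a = 0.3380.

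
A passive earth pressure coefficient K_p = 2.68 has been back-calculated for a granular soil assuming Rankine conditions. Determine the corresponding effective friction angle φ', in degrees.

K_p = (1+sin φ)/(1−sin φ) ⇒ sin φ = (K_p − 1)/(K_p + 1) = 0.4565.
φ = arcsin(0.4565) = 27.16°.

27.2°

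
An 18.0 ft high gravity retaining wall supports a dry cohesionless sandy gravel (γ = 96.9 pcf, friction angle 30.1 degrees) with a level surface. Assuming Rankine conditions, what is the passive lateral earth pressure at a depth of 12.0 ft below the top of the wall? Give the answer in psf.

K_p = (1 + sin φ)/(1 − sin φ) = 3.012.
σ_h = K_p γ z = 3.012 × 96.9 × 12.0 = 3502 psf.

3500 psf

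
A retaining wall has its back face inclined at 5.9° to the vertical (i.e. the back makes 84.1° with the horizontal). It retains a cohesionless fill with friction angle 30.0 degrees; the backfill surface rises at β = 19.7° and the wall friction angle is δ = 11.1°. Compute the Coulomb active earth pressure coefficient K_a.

K_a = sin²(α+φ) / [sin²α · sin(α−δ) · (1 + √{sin(φ+δ)sin(φ−β) / (sin(α−δ)sin(α+β))})²].
With α = 84.1°, φ = 30.0°, δ = 11.1°, β = 19.7°: K_a = 0.4791.

0.479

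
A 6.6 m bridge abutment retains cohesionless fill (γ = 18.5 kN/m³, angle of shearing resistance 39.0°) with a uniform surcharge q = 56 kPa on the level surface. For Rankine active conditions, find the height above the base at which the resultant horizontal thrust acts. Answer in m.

K_a = 0.2275.
Triangular part P₁ = ½K_aγH² = 91.67 at H/3 = 2.200 m; rectangular part P₂ = K_a q H = 84.09 at H/2 = 3.300 m.
ȳ = (P₁·2.200 + P₂·3.300)/(P₁+P₂) = 2.726 m.

2.73 m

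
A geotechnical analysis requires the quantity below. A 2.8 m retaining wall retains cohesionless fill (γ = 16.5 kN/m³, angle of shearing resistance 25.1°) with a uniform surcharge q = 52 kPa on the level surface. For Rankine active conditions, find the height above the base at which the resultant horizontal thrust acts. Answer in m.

1.26 m

K_a = 0.4043.
Triangular part P₁ = ½K_aγH² = 26.15 at H/3 = 0.9333 m; rectangular part P₂ = K_a q H = 58.87 at H/2 = 1.400 m.
ȳ = (P₁·0.9333 + P₂·1.400)/(P₁+P₂) = 1.256 m.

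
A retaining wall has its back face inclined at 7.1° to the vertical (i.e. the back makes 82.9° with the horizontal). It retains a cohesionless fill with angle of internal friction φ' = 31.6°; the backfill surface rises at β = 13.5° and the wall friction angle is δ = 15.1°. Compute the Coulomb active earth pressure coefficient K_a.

K_a = sin²(α+φ) / [sin²α · sin(α−δ) · (1 + √{sin(φ+δ)sin(φ−β) / (sin(α−δ)sin(α+β))})²].
With α = 82.9°, φ = 31.6°, δ = 15.1°, β = 13.5°: K_a = 0.4060.

0.406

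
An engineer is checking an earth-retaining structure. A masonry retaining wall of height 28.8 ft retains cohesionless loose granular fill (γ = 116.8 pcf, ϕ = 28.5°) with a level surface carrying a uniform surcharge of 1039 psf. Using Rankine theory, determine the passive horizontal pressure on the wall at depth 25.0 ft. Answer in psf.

11200 psf

K_p = (1 + sin φ)/(1 − sin φ) = 2.825.
σ_v = γz + q = 116.8 × 25.0 + 1039 = 3959 psf.
σ_h = K_p σ_v = 2.825 × 3959 = 11190 psf.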